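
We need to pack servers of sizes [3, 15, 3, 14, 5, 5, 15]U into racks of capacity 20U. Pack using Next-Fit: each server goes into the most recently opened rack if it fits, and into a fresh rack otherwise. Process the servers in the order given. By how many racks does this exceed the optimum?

1

Next-Fit: [3,15] [3,14] [5,5] [15] → 4 racks.
Total size 60U; any packing needs at least ⌈60/20⌉ = 3 racks.
An optimal packing achieves that bound: [15,5] [15,5] [14,3,3] → 3 racks.
Excess: 4 − 3 = 1.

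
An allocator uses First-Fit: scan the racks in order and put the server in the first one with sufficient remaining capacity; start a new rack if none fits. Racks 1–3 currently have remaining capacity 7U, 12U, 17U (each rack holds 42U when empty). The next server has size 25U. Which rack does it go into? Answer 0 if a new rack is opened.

0

No rack has ≥ 25U free, so a new rack is opened.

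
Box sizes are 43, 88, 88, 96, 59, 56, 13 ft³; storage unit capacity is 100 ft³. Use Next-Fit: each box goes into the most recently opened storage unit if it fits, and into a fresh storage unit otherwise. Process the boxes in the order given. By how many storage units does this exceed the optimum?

Next-Fit: [43] [88] [88] [96] [59] [56,13] → 6 storage units.
Total size 443 ft³; any packing needs at least ⌈443/100⌉ = 5 storage units.
An optimal packing achieves that bound: [96] [88] [88] [59,13] [56,43] → 5 storage units.
Excess: 6 − 5 = 1.

1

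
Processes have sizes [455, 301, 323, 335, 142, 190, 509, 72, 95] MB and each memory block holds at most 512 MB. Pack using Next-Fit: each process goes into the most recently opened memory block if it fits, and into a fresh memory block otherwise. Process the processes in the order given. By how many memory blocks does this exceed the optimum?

Next-Fit: [455] [301] [323] [335,142] [190] [509] [72,95] → 7 memory blocks.
Total size 2422 MB; any packing needs at least ⌈2422/512⌉ = 5 memory blocks.
An optimal packing achieves that bound: [509] [455] [335,142] [323,95,72] [301,190] → 5 memory blocks.
Excess: 7 − 5 = 2.

2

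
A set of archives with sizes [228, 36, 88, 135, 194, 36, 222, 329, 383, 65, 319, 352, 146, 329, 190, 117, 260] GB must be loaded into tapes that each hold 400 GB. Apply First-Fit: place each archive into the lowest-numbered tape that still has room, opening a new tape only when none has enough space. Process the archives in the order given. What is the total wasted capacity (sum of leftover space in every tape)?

tape 1: place 228 GB, 172 GB left
tape 1: place 36 GB, 136 GB left
tape 1: place 88 GB, 48 GB left
tape 2: place 135 GB, 265 GB left
tape 2: place 194 GB, 71 GB left
tape 1: place 36 GB, 12 GB left
tape 3: place 222 GB, 178 GB left
tape 4: place 329 GB, 71 GB left
tape 5: place 383 GB, 17 GB left
tape 2: place 65 GB, 6 GB left
tape 6: place 319 GB, 81 GB left
tape 7: place 352 GB, 48 GB left
tape 3: place 146 GB, 32 GB left
tape 8: place 329 GB, 71 GB left
tape 9: place 190 GB, 210 GB left
tape 9: place 117 GB, 93 GB left
tape 10: place 260 GB, 140 GB left
10 tapes × 400 GB = 4000 GB; used 3429 GB; unused 571 GB.

571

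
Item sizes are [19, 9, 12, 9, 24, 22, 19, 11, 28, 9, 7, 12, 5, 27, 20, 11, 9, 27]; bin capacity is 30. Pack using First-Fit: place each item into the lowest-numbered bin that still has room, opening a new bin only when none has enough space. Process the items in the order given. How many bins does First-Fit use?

Put 19 in bin 1; 11 remain.
Put 9 in bin 1; 2 remain.
Put 12 in bin 2; 18 remain.
Put 9 in bin 2; 9 remain.
Put 24 in bin 3; 6 remain.
Put 22 in bin 4; 8 remain.
Put 19 in bin 5; 11 remain.
Put 11 in bin 5; 0 remain.
Put 28 in bin 6; 2 remain.
Put 9 in bin 2; 0 remain.
Put 7 in bin 4; 1 remain.
Put 12 in bin 7; 18 remain.
Put 5 in bin 3; 1 remain.
Put 27 in bin 8; 3 remain.
Put 20 in bin 9; 10 remain.
Put 11 in bin 7; 7 remain.
Put 9 in bin 9; 1 remain.
Put 27 in bin 10; 3 remain.
Final bins: [19,9] [12,9,9] [24,5] [22,7] [19,11] [28] [12,11] [27] [20,9] [27].

10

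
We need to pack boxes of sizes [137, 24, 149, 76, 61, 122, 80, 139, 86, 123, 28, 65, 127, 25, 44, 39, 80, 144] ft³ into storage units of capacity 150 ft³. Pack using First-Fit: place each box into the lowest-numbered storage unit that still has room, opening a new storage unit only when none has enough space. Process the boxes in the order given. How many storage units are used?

storage unit 1: place 137 ft³, 13 ft³ left
storage unit 2: place 24 ft³, 126 ft³ left
storage unit 3: place 149 ft³, 1 ft³ left
storage unit 2: place 76 ft³, 50 ft³ left
storage unit 4: place 61 ft³, 89 ft³ left
storage unit 5: place 122 ft³, 28 ft³ left
storage unit 4: place 80 ft³, 9 ft³ left
storage unit 6: place 139 ft³, 11 ft³ left
storage unit 7: place 86 ft³, 64 ft³ left
storage unit 8: place 123 ft³, 27 ft³ left
storage unit 2: place 28 ft³, 22 ft³ left
storage unit 9: place 65 ft³, 85 ft³ left
storage unit 10: place 127 ft³, 23 ft³ left
storage unit 5: place 25 ft³, 3 ft³ left
storage unit 7: place 44 ft³, 20 ft³ left
storage unit 9: place 39 ft³, 46 ft³ left
storage unit 11: place 80 ft³, 70 ft³ left
storage unit 12: place 144 ft³, 6 ft³ left
Final storage units: [137] [24,76,28] [149] [61,80] [122,25] [139] [86,44] [123] [65,39] [127] [80] [144].

12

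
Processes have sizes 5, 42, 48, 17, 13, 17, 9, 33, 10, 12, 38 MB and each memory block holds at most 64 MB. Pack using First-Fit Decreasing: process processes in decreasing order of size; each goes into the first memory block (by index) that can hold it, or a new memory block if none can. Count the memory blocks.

4

Sorted descending: 48, 42, 38, 33, 17, 17, 13, 12, 10, 9, 5.
memory block 1: place 48 MB, 16 MB left
memory block 2: place 42 MB, 22 MB left
memory block 3: place 38 MB, 26 MB left
memory block 4: place 33 MB, 31 MB left
memory block 2: place 17 MB, 5 MB left
memory block 3: place 17 MB, 9 MB left
memory block 1: place 13 MB, 3 MB left
memory block 4: place 12 MB, 19 MB left
memory block 4: place 10 MB, 9 MB left
memory block 3: place 9 MB, 0 MB left
memory block 2: place 5 MB, 0 MB left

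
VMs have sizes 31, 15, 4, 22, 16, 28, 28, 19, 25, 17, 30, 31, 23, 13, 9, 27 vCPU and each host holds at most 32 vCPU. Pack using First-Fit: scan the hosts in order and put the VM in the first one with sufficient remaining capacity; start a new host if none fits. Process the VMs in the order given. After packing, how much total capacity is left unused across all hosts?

Put 31 vCPU in host 1; 1 vCPU remain.
Put 15 vCPU in host 2; 17 vCPU remain.
Put 4 vCPU in host 2; 13 vCPU remain.
Put 22 vCPU in host 3; 10 vCPU remain.
Put 16 vCPU in host 4; 16 vCPU remain.
Put 28 vCPU in host 5; 4 vCPU remain.
Put 28 vCPU in host 6; 4 vCPU remain.
Put 19 vCPU in host 7; 13 vCPU remain.
Put 25 vCPU in host 8; 7 vCPU remain.
Put 17 vCPU in host 9; 15 vCPU remain.
Put 30 vCPU in host 10; 2 vCPU remain.
Put 31 vCPU in host 11; 1 vCPU remain.
Put 23 vCPU in host 12; 9 vCPU remain.
Put 13 vCPU in host 2; 0 vCPU remain.
Put 9 vCPU in host 3; 1 vCPU remain.
Put 27 vCPU in host 13; 5 vCPU remain.
13 hosts × 32 vCPU = 416 vCPU; used 338 vCPU; unused 78 vCPU.

78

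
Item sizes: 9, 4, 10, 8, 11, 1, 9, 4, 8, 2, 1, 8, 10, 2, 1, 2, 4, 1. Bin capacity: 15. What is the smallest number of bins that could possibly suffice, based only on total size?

7 bins

Total size = 9 + 4 + 10 + 8 + 11 + 1 + 9 + 4 + 8 + 2 + 1 + 8 + 10 + 2 + 1 + 2 + 4 + 1 = 95.
⌈95 / 15⌉ = 7.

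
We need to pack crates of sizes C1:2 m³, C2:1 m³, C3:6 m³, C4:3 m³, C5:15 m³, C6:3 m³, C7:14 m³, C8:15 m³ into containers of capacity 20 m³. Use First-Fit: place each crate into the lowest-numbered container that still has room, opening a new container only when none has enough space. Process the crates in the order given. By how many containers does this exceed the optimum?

1

First-Fit: [2,1,6,3,3] [15] [14] [15] → 4 containers.
Total size 59 m³; any packing needs at least ⌈59/20⌉ = 3 containers.
An optimal packing achieves that bound: [15,3,2] [15,3,1] [14,6] → 3 containers.
Excess: 4 − 3 = 1.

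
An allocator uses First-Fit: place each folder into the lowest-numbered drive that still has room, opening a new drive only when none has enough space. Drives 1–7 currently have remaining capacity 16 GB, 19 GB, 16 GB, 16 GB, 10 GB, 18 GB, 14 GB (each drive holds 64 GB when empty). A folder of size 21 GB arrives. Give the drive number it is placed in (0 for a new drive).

0

No drive has ≥ 21 GB free, so a new drive is opened.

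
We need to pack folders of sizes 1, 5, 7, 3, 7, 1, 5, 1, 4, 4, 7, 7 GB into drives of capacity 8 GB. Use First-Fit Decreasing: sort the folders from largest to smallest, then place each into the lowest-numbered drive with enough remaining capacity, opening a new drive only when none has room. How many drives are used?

Sorted descending: 7, 7, 7, 7, 5, 5, 4, 4, 3, 1, 1, 1.
7 GB → drive 1 (remaining 1 GB)
7 GB → drive 2 (remaining 1 GB)
7 GB → drive 3 (remaining 1 GB)
7 GB → drive 4 (remaining 1 GB)
5 GB → drive 5 (remaining 3 GB)
5 GB → drive 6 (remaining 3 GB)
4 GB → drive 7 (remaining 4 GB)
4 GB → drive 7 (remaining 0 GB)
3 GB → drive 5 (remaining 0 GB)
1 GB → drive 1 (remaining 0 GB)
1 GB → drive 2 (remaining 0 GB)
1 GB → drive 3 (remaining 0 GB)
Final drives: [7,1] [7,1] [7,1] [7] [5,3] [5] [4,4].

7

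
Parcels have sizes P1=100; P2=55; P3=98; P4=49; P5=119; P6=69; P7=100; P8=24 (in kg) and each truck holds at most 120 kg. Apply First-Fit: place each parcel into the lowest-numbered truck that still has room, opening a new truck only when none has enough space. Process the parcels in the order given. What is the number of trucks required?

P1 (100 kg) → truck 1 (remaining 20 kg)
P2 (55 kg) → truck 2 (remaining 65 kg)
P3 (98 kg) → truck 3 (remaining 22 kg)
P4 (49 kg) → truck 2 (remaining 16 kg)
P5 (119 kg) → truck 4 (remaining 1 kg)
P6 (69 kg) → truck 5 (remaining 51 kg)
P7 (100 kg) → truck 6 (remaining 20 kg)
P8 (24 kg) → truck 5 (remaining 27 kg)

6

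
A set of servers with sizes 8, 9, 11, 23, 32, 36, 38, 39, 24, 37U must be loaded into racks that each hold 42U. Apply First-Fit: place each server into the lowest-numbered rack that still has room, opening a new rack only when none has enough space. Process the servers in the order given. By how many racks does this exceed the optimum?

1

First-Fit: [8,9,11] [23] [32] [36] [38] [39] [24] [37] → 8 racks.
Total size 257U; any packing needs at least ⌈257/42⌉ = 7 racks.
An optimal packing achieves that bound: [39] [38] [37] [36] [32,9] [24,11] [23,8] → 7 racks.
Excess: 8 − 7 = 1.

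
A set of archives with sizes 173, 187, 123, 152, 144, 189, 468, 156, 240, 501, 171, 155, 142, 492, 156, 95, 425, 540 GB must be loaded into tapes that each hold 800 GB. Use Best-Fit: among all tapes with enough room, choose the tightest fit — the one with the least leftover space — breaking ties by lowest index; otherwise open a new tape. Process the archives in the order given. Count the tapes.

173 GB → tape 1 (remaining 627 GB)
187 GB → tape 1 (remaining 440 GB)
123 GB → tape 1 (remaining 317 GB)
152 GB → tape 1 (remaining 165 GB)
144 GB → tape 1 (remaining 21 GB)
189 GB → tape 2 (remaining 611 GB)
468 GB → tape 2 (remaining 143 GB)
156 GB → tape 3 (remaining 644 GB)
240 GB → tape 3 (remaining 404 GB)
501 GB → tape 4 (remaining 299 GB)
171 GB → tape 4 (remaining 128 GB)
155 GB → tape 3 (remaining 249 GB)
142 GB → tape 2 (remaining 1 GB)
492 GB → tape 5 (remaining 308 GB)
156 GB → tape 3 (remaining 93 GB)
95 GB → tape 4 (remaining 33 GB)
425 GB → tape 6 (remaining 375 GB)
540 GB → tape 7 (remaining 260 GB)

7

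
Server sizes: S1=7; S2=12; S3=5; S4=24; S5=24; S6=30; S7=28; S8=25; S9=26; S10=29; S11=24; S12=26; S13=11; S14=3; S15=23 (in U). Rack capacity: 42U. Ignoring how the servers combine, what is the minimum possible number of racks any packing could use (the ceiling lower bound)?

8

Total size = 7 + 12 + 5 + 24 + 24 + 30 + 28 + 25 + 26 + 29 + 24 + 26 + 11 + 3 + 23 = 297U.
⌈297 / 42⌉ = 8.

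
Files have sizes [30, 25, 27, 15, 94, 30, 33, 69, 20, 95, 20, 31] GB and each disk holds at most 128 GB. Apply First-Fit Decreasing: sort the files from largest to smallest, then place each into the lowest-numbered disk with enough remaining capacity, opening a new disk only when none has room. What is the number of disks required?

Sorted descending: 95, 94, 69, 33, 31, 30, 30, 27, 25, 20, 20, 15.
Put 95 GB in disk 1; 33 GB remain.
Put 94 GB in disk 2; 34 GB remain.
Put 69 GB in disk 3; 59 GB remain.
Put 33 GB in disk 1; 0 GB remain.
Put 31 GB in disk 2; 3 GB remain.
Put 30 GB in disk 3; 29 GB remain.
Put 30 GB in disk 4; 98 GB remain.
Put 27 GB in disk 3; 2 GB remain.
Put 25 GB in disk 4; 73 GB remain.
Put 20 GB in disk 4; 53 GB remain.
Put 20 GB in disk 4; 33 GB remain.
Put 15 GB in disk 4; 18 GB remain.

4 disks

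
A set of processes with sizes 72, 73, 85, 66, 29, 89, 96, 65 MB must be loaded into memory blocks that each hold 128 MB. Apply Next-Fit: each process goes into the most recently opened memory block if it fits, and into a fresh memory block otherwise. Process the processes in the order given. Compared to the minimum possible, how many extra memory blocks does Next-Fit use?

0

Next-Fit: [72] [73] [85] [66,29] [89] [96] [65] → 7 memory blocks.
7 processes exceed 64 MB (half the capacity), and no two of those can share a memory block, so at least 7 memory blocks are needed.
So 7 is already optimal.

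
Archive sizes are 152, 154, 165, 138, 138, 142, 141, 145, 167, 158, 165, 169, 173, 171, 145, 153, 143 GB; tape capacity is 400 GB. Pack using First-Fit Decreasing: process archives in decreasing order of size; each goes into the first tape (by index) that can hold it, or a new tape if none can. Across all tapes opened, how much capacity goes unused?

Sorted descending: 173, 171, 169, 167, 165, 165, 158, 154, 153, 152, 145, 145, 143, 142, 141, 138, 138.
Put 173 GB in tape 1; 227 GB remain.
Put 171 GB in tape 1; 56 GB remain.
Put 169 GB in tape 2; 231 GB remain.
Put 167 GB in tape 2; 64 GB remain.
Put 165 GB in tape 3; 235 GB remain.
Put 165 GB in tape 3; 70 GB remain.
Put 158 GB in tape 4; 242 GB remain.
Put 154 GB in tape 4; 88 GB remain.
Put 153 GB in tape 5; 247 GB remain.
Put 152 GB in tape 5; 95 GB remain.
Put 145 GB in tape 6; 255 GB remain.
Put 145 GB in tape 6; 110 GB remain.
Put 143 GB in tape 7; 257 GB remain.
Put 142 GB in tape 7; 115 GB remain.
Put 141 GB in tape 8; 259 GB remain.
Put 138 GB in tape 8; 121 GB remain.
Put 138 GB in tape 9; 262 GB remain.
9 tapes × 400 GB = 3600 GB; used 2619 GB; unused 981 GB.

981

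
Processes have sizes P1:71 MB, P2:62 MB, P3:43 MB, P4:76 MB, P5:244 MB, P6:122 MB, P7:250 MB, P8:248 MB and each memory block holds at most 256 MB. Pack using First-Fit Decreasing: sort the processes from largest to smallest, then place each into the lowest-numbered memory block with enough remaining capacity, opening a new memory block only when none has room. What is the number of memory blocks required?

5

Sorted descending: 250, 248, 244, 122, 76, 71, 62, 43.
memory block 1: place 250 MB, 6 MB left
memory block 2: place 248 MB, 8 MB left
memory block 3: place 244 MB, 12 MB left
memory block 4: place 122 MB, 134 MB left
memory block 4: place 76 MB, 58 MB left
memory block 5: place 71 MB, 185 MB left
memory block 5: place 62 MB, 123 MB left
memory block 4: place 43 MB, 15 MB left
Final memory blocks: [250] [248] [244] [122,76,43] [71,62].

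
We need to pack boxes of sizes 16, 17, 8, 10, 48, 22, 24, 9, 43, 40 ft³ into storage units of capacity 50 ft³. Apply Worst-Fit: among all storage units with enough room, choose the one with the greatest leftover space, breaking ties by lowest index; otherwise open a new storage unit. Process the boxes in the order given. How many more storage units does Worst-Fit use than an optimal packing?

1

Worst-Fit: [16,17,8] [10,22] [48] [24,9] [43] [40] → 6 storage units.
Total size 237 ft³; any packing needs at least ⌈237/50⌉ = 5 storage units.
An optimal packing achieves that bound: [48] [43] [40,10] [24,22] [17,16,9,8] → 5 storage units.
Excess: 6 − 5 = 1.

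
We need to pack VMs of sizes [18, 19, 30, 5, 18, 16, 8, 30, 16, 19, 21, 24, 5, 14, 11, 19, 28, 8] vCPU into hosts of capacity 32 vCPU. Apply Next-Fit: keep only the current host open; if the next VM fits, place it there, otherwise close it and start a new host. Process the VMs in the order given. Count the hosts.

host 1: place 18 vCPU, 14 vCPU left
host 2: place 19 vCPU, 13 vCPU left
host 3: place 30 vCPU, 2 vCPU left
host 4: place 5 vCPU, 27 vCPU left
host 4: place 18 vCPU, 9 vCPU left
host 5: place 16 vCPU, 16 vCPU left
host 5: place 8 vCPU, 8 vCPU left
host 6: place 30 vCPU, 2 vCPU left
host 7: place 16 vCPU, 16 vCPU left
host 8: place 19 vCPU, 13 vCPU left
host 9: place 21 vCPU, 11 vCPU left
host 10: place 24 vCPU, 8 vCPU left
host 10: place 5 vCPU, 3 vCPU left
host 11: place 14 vCPU, 18 vCPU left
host 11: place 11 vCPU, 7 vCPU left
host 12: place 19 vCPU, 13 vCPU left
host 13: place 28 vCPU, 4 vCPU left
host 14: place 8 vCPU, 24 vCPU left

14 hosts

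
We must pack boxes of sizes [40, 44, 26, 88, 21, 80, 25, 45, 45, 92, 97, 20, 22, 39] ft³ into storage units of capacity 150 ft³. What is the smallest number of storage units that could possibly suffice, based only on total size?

Total size = 40 + 44 + 26 + 88 + 21 + 80 + 25 + 45 + 45 + 92 + 97 + 20 + 22 + 39 = 684 ft³.
⌈684 / 150⌉ = 5.

5 storage units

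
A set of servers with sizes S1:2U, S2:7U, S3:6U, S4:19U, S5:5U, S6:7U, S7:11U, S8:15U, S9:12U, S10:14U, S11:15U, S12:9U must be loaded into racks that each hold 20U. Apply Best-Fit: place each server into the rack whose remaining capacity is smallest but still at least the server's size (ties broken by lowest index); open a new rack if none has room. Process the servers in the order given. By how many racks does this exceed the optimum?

1

Best-Fit: [2,7,6,5] [19] [7,11] [15] [12] [14] [15] [9] → 8 racks.
Total size 122U; any packing needs at least ⌈122/20⌉ = 7 racks.
An optimal packing achieves that bound: [19] [15,5] [15,2] [14,6] [12,7] [11,9] [7] → 7 racks.
Excess: 8 − 7 = 1.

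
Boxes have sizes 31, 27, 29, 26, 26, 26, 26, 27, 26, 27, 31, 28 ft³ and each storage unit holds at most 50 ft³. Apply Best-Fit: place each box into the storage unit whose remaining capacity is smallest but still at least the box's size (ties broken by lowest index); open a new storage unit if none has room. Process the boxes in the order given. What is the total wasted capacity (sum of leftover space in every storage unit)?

31 ft³ → storage unit 1 (remaining 19 ft³)
27 ft³ → storage unit 2 (remaining 23 ft³)
29 ft³ → storage unit 3 (remaining 21 ft³)
26 ft³ → storage unit 4 (remaining 24 ft³)
26 ft³ → storage unit 5 (remaining 24 ft³)
26 ft³ → storage unit 6 (remaining 24 ft³)
26 ft³ → storage unit 7 (remaining 24 ft³)
27 ft³ → storage unit 8 (remaining 23 ft³)
26 ft³ → storage unit 9 (remaining 24 ft³)
27 ft³ → storage unit 10 (remaining 23 ft³)
31 ft³ → storage unit 11 (remaining 19 ft³)
28 ft³ → storage unit 12 (remaining 22 ft³)
12 storage units × 50 ft³ = 600 ft³; used 330 ft³; unused 270 ft³.

270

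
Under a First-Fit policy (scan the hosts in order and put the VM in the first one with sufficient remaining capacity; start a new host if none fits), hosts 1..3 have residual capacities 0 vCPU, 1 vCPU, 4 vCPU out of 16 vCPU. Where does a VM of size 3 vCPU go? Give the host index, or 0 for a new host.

3

Hosts with room: host 3 (4 vCPU).
The first with room is host 3.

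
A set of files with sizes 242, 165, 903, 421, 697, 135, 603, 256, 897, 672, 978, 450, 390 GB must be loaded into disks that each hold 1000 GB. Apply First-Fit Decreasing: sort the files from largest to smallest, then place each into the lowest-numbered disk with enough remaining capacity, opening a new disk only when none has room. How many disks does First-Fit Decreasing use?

8 disks

Sorted descending: 978, 903, 897, 697, 672, 603, 450, 421, 390, 256, 242, 165, 135.
Put 978 GB in disk 1; 22 GB remain.
Put 903 GB in disk 2; 97 GB remain.
Put 897 GB in disk 3; 103 GB remain.
Put 697 GB in disk 4; 303 GB remain.
Put 672 GB in disk 5; 328 GB remain.
Put 603 GB in disk 6; 397 GB remain.
Put 450 GB in disk 7; 550 GB remain.
Put 421 GB in disk 7; 129 GB remain.
Put 390 GB in disk 6; 7 GB remain.
Put 256 GB in disk 4; 47 GB remain.
Put 242 GB in disk 5; 86 GB remain.
Put 165 GB in disk 8; 835 GB remain.
Put 135 GB in disk 8; 700 GB remain.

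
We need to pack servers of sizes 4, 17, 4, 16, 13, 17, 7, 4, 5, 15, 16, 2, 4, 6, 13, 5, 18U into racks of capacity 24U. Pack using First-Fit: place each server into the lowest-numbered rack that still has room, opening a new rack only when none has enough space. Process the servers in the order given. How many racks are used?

4U → rack 1 (remaining 20U)
17U → rack 1 (remaining 3U)
4U → rack 2 (remaining 20U)
16U → rack 2 (remaining 4U)
13U → rack 3 (remaining 11U)
17U → rack 4 (remaining 7U)
7U → rack 3 (remaining 4U)
4U → rack 2 (remaining 0U)
5U → rack 4 (remaining 2U)
15U → rack 5 (remaining 9U)
16U → rack 6 (remaining 8U)
2U → rack 1 (remaining 1U)
4U → rack 3 (remaining 0U)
6U → rack 5 (remaining 3U)
13U → rack 7 (remaining 11U)
5U → rack 6 (remaining 3U)
18U → rack 8 (remaining 6U)
Final racks: [4,17,2] [4,16,4] [13,7,4] [17,5] [15,6] [16,5] [13] [18].

8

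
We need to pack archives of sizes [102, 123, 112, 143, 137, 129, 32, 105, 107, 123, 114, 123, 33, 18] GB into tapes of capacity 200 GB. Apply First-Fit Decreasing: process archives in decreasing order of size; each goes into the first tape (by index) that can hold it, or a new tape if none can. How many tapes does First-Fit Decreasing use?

11 tapes

Sorted descending: 143, 137, 129, 123, 123, 123, 114, 112, 107, 105, 102, 33, 32, 18.
143 GB → tape 1 (remaining 57 GB)
137 GB → tape 2 (remaining 63 GB)
129 GB → tape 3 (remaining 71 GB)
123 GB → tape 4 (remaining 77 GB)
123 GB → tape 5 (remaining 77 GB)
123 GB → tape 6 (remaining 77 GB)
114 GB → tape 7 (remaining 86 GB)
112 GB → tape 8 (remaining 88 GB)
107 GB → tape 9 (remaining 93 GB)
105 GB → tape 10 (remaining 95 GB)
102 GB → tape 11 (remaining 98 GB)
33 GB → tape 1 (remaining 24 GB)
32 GB → tape 2 (remaining 31 GB)
18 GB → tape 1 (remaining 6 GB)
Final tapes: [143,33,18] [137,32] [129] [123] [123] [123] [114] [112] [107] [105] [102].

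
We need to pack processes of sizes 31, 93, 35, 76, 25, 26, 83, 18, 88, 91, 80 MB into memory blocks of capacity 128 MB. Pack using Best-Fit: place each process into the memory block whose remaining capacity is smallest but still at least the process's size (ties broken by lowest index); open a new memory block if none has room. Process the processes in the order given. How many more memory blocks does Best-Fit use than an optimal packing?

Best-Fit: [31,93] [35,76] [25,26] [83,18] [88] [91] [80] → 7 memory blocks.
Total size 646 MB; any packing needs at least ⌈646/128⌉ = 6 memory blocks.
An optimal packing achieves that bound: [93,35] [91,31] [88,26] [83,25,18] [80] [76] → 6 memory blocks.
Excess: 7 − 6 = 1.

1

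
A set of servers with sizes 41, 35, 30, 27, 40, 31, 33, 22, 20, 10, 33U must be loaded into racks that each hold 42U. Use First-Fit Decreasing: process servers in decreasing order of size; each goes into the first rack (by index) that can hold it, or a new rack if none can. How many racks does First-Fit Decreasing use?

Sorted descending: 41, 40, 35, 33, 33, 31, 30, 27, 22, 20, 10.
Put 41U in rack 1; 1U remain.
Put 40U in rack 2; 2U remain.
Put 35U in rack 3; 7U remain.
Put 33U in rack 4; 9U remain.
Put 33U in rack 5; 9U remain.
Put 31U in rack 6; 11U remain.
Put 30U in rack 7; 12U remain.
Put 27U in rack 8; 15U remain.
Put 22U in rack 9; 20U remain.
Put 20U in rack 9; 0U remain.
Put 10U in rack 6; 1U remain.
Final racks: [41] [40] [35] [33] [33] [31,10] [30] [27] [22,20].

9 racks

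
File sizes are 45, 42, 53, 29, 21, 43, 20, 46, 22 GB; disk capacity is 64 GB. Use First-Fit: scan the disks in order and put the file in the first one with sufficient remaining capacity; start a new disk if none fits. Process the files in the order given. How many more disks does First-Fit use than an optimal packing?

1

First-Fit: [45] [42,21] [53] [29,20] [43] [46] [22] → 7 disks.
Total size 321 GB; any packing needs at least ⌈321/64⌉ = 6 disks.
An optimal packing achieves that bound: [53] [46] [45] [43,21] [42,22] [29,20] → 6 disks.
Excess: 7 − 6 = 1.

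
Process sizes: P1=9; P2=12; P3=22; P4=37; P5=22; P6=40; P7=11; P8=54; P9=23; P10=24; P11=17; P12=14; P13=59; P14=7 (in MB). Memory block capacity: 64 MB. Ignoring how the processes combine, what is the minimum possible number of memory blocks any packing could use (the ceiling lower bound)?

6

Total size = 9 + 12 + 22 + 37 + 22 + 40 + 11 + 54 + 23 + 24 + 17 + 14 + 59 + 7 = 351 MB.
⌈351 / 64⌉ = 6.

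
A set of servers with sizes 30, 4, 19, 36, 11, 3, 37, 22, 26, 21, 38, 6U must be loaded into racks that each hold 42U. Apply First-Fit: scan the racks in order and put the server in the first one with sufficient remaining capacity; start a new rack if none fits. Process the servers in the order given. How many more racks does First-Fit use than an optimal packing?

1

First-Fit: [30,4,3] [19,11,6] [36] [37] [22] [26] [21] [38] → 8 racks.
Total size 253U; any packing needs at least ⌈253/42⌉ = 7 racks.
An optimal packing achieves that bound: [38,4] [37,3] [36,6] [30,11] [26] [22,19] [21] → 7 racks.
Excess: 8 − 7 = 1.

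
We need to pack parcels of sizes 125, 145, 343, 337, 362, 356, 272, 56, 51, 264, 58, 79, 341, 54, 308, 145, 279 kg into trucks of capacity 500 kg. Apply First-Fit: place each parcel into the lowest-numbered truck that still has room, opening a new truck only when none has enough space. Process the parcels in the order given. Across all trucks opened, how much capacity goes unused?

truck 1: place 125 kg, 375 kg left
truck 1: place 145 kg, 230 kg left
truck 2: place 343 kg, 157 kg left
truck 3: place 337 kg, 163 kg left
truck 4: place 362 kg, 138 kg left
truck 5: place 356 kg, 144 kg left
truck 6: place 272 kg, 228 kg left
truck 1: place 56 kg, 174 kg left
truck 1: place 51 kg, 123 kg left
truck 7: place 264 kg, 236 kg left
truck 1: place 58 kg, 65 kg left
truck 2: place 79 kg, 78 kg left
truck 8: place 341 kg, 159 kg left
truck 1: place 54 kg, 11 kg left
truck 9: place 308 kg, 192 kg left
truck 3: place 145 kg, 18 kg left
truck 10: place 279 kg, 221 kg left
10 trucks × 500 kg = 5000 kg; used 3575 kg; unused 1425 kg.

1425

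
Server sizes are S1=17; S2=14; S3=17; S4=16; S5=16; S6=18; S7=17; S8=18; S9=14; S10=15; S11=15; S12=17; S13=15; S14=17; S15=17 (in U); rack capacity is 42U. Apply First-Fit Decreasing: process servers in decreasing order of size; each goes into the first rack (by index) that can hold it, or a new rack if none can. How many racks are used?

8

Sorted descending: 18, 18, 17, 17, 17, 17, 17, 17, 16, 16, 15, 15, 15, 14, 14.
Put 18U in rack 1; 24U remain.
Put 18U in rack 1; 6U remain.
Put 17U in rack 2; 25U remain.
Put 17U in rack 2; 8U remain.
Put 17U in rack 3; 25U remain.
Put 17U in rack 3; 8U remain.
Put 17U in rack 4; 25U remain.
Put 17U in rack 4; 8U remain.
Put 16U in rack 5; 26U remain.
Put 16U in rack 5; 10U remain.
Put 15U in rack 6; 27U remain.
Put 15U in rack 6; 12U remain.
Put 15U in rack 7; 27U remain.
Put 14U in rack 7; 13U remain.
Put 14U in rack 8; 28U remain.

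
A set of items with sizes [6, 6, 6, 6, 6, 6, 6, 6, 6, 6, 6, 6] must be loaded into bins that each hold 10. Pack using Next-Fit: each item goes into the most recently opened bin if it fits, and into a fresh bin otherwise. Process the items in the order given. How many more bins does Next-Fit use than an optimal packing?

0

Next-Fit: [6] [6] [6] [6] [6] [6] [6] [6] [6] [6] [6] [6] → 12 bins.
12 items exceed 5 (half the capacity), and no two of those can share a bin, so at least 12 bins are needed.
So 12 is already optimal.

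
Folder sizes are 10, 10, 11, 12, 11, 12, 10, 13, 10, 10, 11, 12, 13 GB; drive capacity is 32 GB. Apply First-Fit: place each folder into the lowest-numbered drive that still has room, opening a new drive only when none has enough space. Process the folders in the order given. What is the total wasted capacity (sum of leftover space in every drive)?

10 GB → drive 1 (remaining 22 GB)
10 GB → drive 1 (remaining 12 GB)
11 GB → drive 1 (remaining 1 GB)
12 GB → drive 2 (remaining 20 GB)
11 GB → drive 2 (remaining 9 GB)
12 GB → drive 3 (remaining 20 GB)
10 GB → drive 3 (remaining 10 GB)
13 GB → drive 4 (remaining 19 GB)
10 GB → drive 3 (remaining 0 GB)
10 GB → drive 4 (remaining 9 GB)
11 GB → drive 5 (remaining 21 GB)
12 GB → drive 5 (remaining 9 GB)
13 GB → drive 6 (remaining 19 GB)
6 drives × 32 GB = 192 GB; used 145 GB; unused 47 GB.

47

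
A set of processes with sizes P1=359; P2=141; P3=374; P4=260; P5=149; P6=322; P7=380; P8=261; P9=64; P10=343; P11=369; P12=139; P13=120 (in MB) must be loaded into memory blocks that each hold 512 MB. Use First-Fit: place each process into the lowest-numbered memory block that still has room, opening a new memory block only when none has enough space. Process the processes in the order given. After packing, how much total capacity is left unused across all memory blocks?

815

P1 (359 MB) → memory block 1 (remaining 153 MB)
P2 (141 MB) → memory block 1 (remaining 12 MB)
P3 (374 MB) → memory block 2 (remaining 138 MB)
P4 (260 MB) → memory block 3 (remaining 252 MB)
P5 (149 MB) → memory block 3 (remaining 103 MB)
P6 (322 MB) → memory block 4 (remaining 190 MB)
P7 (380 MB) → memory block 5 (remaining 132 MB)
P8 (261 MB) → memory block 6 (remaining 251 MB)
P9 (64 MB) → memory block 2 (remaining 74 MB)
P10 (343 MB) → memory block 7 (remaining 169 MB)
P11 (369 MB) → memory block 8 (remaining 143 MB)
P12 (139 MB) → memory block 4 (remaining 51 MB)
P13 (120 MB) → memory block 5 (remaining 12 MB)
8 memory blocks × 512 MB = 4096 MB; used 3281 MB; unused 815 MB.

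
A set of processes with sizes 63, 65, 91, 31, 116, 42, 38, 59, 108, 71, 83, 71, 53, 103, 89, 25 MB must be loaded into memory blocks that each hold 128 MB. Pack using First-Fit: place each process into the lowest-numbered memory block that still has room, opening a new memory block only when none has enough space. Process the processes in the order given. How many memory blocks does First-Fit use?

memory block 1: place 63 MB, 65 MB left
memory block 1: place 65 MB, 0 MB left
memory block 2: place 91 MB, 37 MB left
memory block 2: place 31 MB, 6 MB left
memory block 3: place 116 MB, 12 MB left
memory block 4: place 42 MB, 86 MB left
memory block 4: place 38 MB, 48 MB left
memory block 5: place 59 MB, 69 MB left
memory block 6: place 108 MB, 20 MB left
memory block 7: place 71 MB, 57 MB left
memory block 8: place 83 MB, 45 MB left
memory block 9: place 71 MB, 57 MB left
memory block 5: place 53 MB, 16 MB left
memory block 10: place 103 MB, 25 MB left
memory block 11: place 89 MB, 39 MB left
memory block 4: place 25 MB, 23 MB left
Final memory blocks: [63,65] [91,31] [116] [42,38,25] [59,53] [108] [71] [83] [71] [103] [89].

11 memory blocks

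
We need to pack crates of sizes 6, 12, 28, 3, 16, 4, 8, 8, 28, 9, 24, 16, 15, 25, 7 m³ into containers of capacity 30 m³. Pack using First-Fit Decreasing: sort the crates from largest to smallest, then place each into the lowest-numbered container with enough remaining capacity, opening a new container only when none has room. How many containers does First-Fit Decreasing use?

8

Sorted descending: 28, 28, 25, 24, 16, 16, 15, 12, 9, 8, 8, 7, 6, 4, 3.
28 m³ → container 1 (remaining 2 m³)
28 m³ → container 2 (remaining 2 m³)
25 m³ → container 3 (remaining 5 m³)
24 m³ → container 4 (remaining 6 m³)
16 m³ → container 5 (remaining 14 m³)
16 m³ → container 6 (remaining 14 m³)
15 m³ → container 7 (remaining 15 m³)
12 m³ → container 5 (remaining 2 m³)
9 m³ → container 6 (remaining 5 m³)
8 m³ → container 7 (remaining 7 m³)
8 m³ → container 8 (remaining 22 m³)
7 m³ → container 7 (remaining 0 m³)
6 m³ → container 4 (remaining 0 m³)
4 m³ → container 3 (remaining 1 m³)
3 m³ → container 6 (remaining 2 m³)
Final containers: [28] [28] [25,4] [24,6] [16,12] [16,9,3] [15,8,7] [8].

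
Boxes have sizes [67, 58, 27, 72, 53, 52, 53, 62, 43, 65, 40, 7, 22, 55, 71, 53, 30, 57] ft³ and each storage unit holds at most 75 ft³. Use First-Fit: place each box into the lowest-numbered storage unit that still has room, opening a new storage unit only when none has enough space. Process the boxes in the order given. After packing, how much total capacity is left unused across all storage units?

67 ft³ → storage unit 1 (remaining 8 ft³)
58 ft³ → storage unit 2 (remaining 17 ft³)
27 ft³ → storage unit 3 (remaining 48 ft³)
72 ft³ → storage unit 4 (remaining 3 ft³)
53 ft³ → storage unit 5 (remaining 22 ft³)
52 ft³ → storage unit 6 (remaining 23 ft³)
53 ft³ → storage unit 7 (remaining 22 ft³)
62 ft³ → storage unit 8 (remaining 13 ft³)
43 ft³ → storage unit 3 (remaining 5 ft³)
65 ft³ → storage unit 9 (remaining 10 ft³)
40 ft³ → storage unit 10 (remaining 35 ft³)
7 ft³ → storage unit 1 (remaining 1 ft³)
22 ft³ → storage unit 5 (remaining 0 ft³)
55 ft³ → storage unit 11 (remaining 20 ft³)
71 ft³ → storage unit 12 (remaining 4 ft³)
53 ft³ → storage unit 13 (remaining 22 ft³)
30 ft³ → storage unit 10 (remaining 5 ft³)
57 ft³ → storage unit 14 (remaining 18 ft³)
14 storage units × 75 ft³ = 1050 ft³; used 887 ft³; unused 163 ft³.

163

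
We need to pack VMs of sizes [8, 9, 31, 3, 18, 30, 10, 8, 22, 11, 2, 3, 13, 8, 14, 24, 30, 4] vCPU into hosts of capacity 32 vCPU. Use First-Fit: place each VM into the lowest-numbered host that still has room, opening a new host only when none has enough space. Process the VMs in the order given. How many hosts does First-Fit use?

8 vCPU → host 1 (remaining 24 vCPU)
9 vCPU → host 1 (remaining 15 vCPU)
31 vCPU → host 2 (remaining 1 vCPU)
3 vCPU → host 1 (remaining 12 vCPU)
18 vCPU → host 3 (remaining 14 vCPU)
30 vCPU → host 4 (remaining 2 vCPU)
10 vCPU → host 1 (remaining 2 vCPU)
8 vCPU → host 3 (remaining 6 vCPU)
22 vCPU → host 5 (remaining 10 vCPU)
11 vCPU → host 6 (remaining 21 vCPU)
2 vCPU → host 1 (remaining 0 vCPU)
3 vCPU → host 3 (remaining 3 vCPU)
13 vCPU → host 6 (remaining 8 vCPU)
8 vCPU → host 5 (remaining 2 vCPU)
14 vCPU → host 7 (remaining 18 vCPU)
24 vCPU → host 8 (remaining 8 vCPU)
30 vCPU → host 9 (remaining 2 vCPU)
4 vCPU → host 6 (remaining 4 vCPU)
Final hosts: [8,9,3,10,2] [31] [18,8,3] [30] [22,8] [11,13,4] [14] [24] [30].

9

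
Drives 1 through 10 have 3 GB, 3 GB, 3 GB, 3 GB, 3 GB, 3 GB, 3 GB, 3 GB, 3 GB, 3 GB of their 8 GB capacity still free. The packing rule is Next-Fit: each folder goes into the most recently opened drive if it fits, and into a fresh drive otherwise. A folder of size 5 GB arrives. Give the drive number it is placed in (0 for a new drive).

Next-Fit only looks at drive 10, which has 3 GB free.
5 GB does not fit, so a new drive is opened.

0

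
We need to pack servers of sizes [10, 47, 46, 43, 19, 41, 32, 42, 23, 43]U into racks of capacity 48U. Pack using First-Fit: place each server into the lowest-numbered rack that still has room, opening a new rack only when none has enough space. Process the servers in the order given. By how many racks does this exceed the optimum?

1

First-Fit: [10,19] [47] [46] [43] [41] [32] [42] [23] [43] → 9 racks.
Total size 346U; any packing needs at least ⌈346/48⌉ = 8 racks.
An optimal packing achieves that bound: [47] [46] [43] [43] [42] [41] [32,10] [23,19] → 8 racks.
Excess: 9 − 8 = 1.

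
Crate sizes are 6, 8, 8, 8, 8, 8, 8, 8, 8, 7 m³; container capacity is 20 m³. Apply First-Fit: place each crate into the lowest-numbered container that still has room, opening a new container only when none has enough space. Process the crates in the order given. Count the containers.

5

6 m³ → container 1 (remaining 14 m³)
8 m³ → container 1 (remaining 6 m³)
8 m³ → container 2 (remaining 12 m³)
8 m³ → container 2 (remaining 4 m³)
8 m³ → container 3 (remaining 12 m³)
8 m³ → container 3 (remaining 4 m³)
8 m³ → container 4 (remaining 12 m³)
8 m³ → container 4 (remaining 4 m³)
8 m³ → container 5 (remaining 12 m³)
7 m³ → container 5 (remaining 5 m³)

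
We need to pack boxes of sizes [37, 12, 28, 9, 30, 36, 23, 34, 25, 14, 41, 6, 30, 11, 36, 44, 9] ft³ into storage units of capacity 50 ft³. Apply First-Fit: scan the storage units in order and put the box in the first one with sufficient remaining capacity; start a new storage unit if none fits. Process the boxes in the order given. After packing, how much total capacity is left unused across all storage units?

75

storage unit 1: place 37 ft³, 13 ft³ left
storage unit 1: place 12 ft³, 1 ft³ left
storage unit 2: place 28 ft³, 22 ft³ left
storage unit 2: place 9 ft³, 13 ft³ left
storage unit 3: place 30 ft³, 20 ft³ left
storage unit 4: place 36 ft³, 14 ft³ left
storage unit 5: place 23 ft³, 27 ft³ left
storage unit 6: place 34 ft³, 16 ft³ left
storage unit 5: place 25 ft³, 2 ft³ left
storage unit 3: place 14 ft³, 6 ft³ left
storage unit 7: place 41 ft³, 9 ft³ left
storage unit 2: place 6 ft³, 7 ft³ left
storage unit 8: place 30 ft³, 20 ft³ left
storage unit 4: place 11 ft³, 3 ft³ left
storage unit 9: place 36 ft³, 14 ft³ left
storage unit 10: place 44 ft³, 6 ft³ left
storage unit 6: place 9 ft³, 7 ft³ left
10 storage units × 50 ft³ = 500 ft³; used 425 ft³; unused 75 ft³.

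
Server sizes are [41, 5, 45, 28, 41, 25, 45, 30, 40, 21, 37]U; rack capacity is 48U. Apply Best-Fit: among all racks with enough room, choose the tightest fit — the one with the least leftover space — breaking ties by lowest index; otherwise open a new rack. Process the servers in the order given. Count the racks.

rack 1: place 41U, 7U left
rack 1: place 5U, 2U left
rack 2: place 45U, 3U left
rack 3: place 28U, 20U left
rack 4: place 41U, 7U left
rack 5: place 25U, 23U left
rack 6: place 45U, 3U left
rack 7: place 30U, 18U left
rack 8: place 40U, 8U left
rack 5: place 21U, 2U left
rack 9: place 37U, 11U left

9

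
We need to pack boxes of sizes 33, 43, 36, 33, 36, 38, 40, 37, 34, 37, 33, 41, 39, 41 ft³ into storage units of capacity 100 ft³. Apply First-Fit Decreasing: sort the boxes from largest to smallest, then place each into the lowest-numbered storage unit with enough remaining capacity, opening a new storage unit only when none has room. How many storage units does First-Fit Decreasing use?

7

Sorted descending: 43, 41, 41, 40, 39, 38, 37, 37, 36, 36, 34, 33, 33, 33.
Put 43 ft³ in storage unit 1; 57 ft³ remain.
Put 41 ft³ in storage unit 1; 16 ft³ remain.
Put 41 ft³ in storage unit 2; 59 ft³ remain.
Put 40 ft³ in storage unit 2; 19 ft³ remain.
Put 39 ft³ in storage unit 3; 61 ft³ remain.
Put 38 ft³ in storage unit 3; 23 ft³ remain.
Put 37 ft³ in storage unit 4; 63 ft³ remain.
Put 37 ft³ in storage unit 4; 26 ft³ remain.
Put 36 ft³ in storage unit 5; 64 ft³ remain.
Put 36 ft³ in storage unit 5; 28 ft³ remain.
Put 34 ft³ in storage unit 6; 66 ft³ remain.
Put 33 ft³ in storage unit 6; 33 ft³ remain.
Put 33 ft³ in storage unit 6; 0 ft³ remain.
Put 33 ft³ in storage unit 7; 67 ft³ remain.
Final storage units: [43,41] [41,40] [39,38] [37,37] [36,36] [34,33,33] [33].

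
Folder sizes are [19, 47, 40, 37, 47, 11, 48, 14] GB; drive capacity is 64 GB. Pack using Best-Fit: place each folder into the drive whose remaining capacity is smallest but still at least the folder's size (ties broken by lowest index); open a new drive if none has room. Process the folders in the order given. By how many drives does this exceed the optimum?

Best-Fit: [19,40] [47,11] [37] [47] [48,14] → 5 drives.
Total size 263 GB; any packing needs at least ⌈263/64⌉ = 5 drives.
So 5 is already optimal.

0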